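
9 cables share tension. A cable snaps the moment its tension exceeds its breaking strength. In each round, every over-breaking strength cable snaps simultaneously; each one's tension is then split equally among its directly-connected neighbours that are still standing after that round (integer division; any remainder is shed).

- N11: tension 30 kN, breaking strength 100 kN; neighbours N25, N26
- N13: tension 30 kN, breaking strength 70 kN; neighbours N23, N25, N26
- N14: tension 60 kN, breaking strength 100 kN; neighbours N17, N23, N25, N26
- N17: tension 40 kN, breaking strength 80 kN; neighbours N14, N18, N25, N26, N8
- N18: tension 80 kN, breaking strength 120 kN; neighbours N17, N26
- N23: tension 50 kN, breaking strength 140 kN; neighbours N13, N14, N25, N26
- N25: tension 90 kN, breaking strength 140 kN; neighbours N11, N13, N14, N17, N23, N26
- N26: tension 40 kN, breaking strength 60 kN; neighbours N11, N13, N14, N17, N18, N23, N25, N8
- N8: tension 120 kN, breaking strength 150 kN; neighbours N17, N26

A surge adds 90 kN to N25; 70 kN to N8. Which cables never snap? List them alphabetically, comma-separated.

N11

Round 1 — N25 at 180 > 140; N8 at 190 > 150. N25, N8 snap.
  N25 sheds 180 kN to N11, N13, N14, N17, N23, N26: 30 each.
    N11: 30+30 = 60 ≤ 100
    N13: 30+30 = 60 ≤ 70
    N14: 60+30 = 90 ≤ 100
    N17: 40+30 = 70 ≤ 80
    N23: 50+30 = 80 ≤ 140
    N26: 40+30 = 70 > 60
  N8 sheds 190 kN to N17, N26: 95 each.
    N17: 70+95 = 165 > 80
    N26: 70+95 = 165 > 60
Round 2 — N17, N26 snap.
  N17 sheds 165 kN to N14, N18: 82 each (1 lost).
    N14: 90+82 = 172 > 100
    N18: 80+82 = 162 > 120
  N26 sheds 165 kN to N11, N13, N14, N18, N23: 33 each.
    N11: 60+33 = 93 ≤ 100
    N13: 60+33 = 93 > 70
    N14: 172+33 = 205 > 100
    N18: 162+33 = 195 > 120
    N23: 80+33 = 113 ≤ 140
Round 3 — N13, N14, N18 snap.
  N13 sheds 93 kN to N23: 93 each.
    N23: 113+93 = 206 > 140
  N14 sheds 205 kN to N23: 205 each.
    N23: 206+205 = 411 > 140
  N18 sheds 195 kN: no online neighbours, lost.
Round 4 — N23 snaps.
  N23 sheds 411 kN: no online neighbours, lost.
No further breaks.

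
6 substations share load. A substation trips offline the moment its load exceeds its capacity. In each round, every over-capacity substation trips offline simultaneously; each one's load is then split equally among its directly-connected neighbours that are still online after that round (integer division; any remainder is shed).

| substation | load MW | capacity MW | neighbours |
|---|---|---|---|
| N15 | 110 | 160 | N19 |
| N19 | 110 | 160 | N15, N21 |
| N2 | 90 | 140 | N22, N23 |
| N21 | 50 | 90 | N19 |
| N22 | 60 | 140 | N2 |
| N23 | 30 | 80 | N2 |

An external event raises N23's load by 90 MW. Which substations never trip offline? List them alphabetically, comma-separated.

N15, N19, N21

Round 1 — N23 at 120 > 80. N23 trips offline.
  N23 sheds 120 MW to N2: 120 each.
    N2: 90+120 = 210 > 140
Round 2 — N2 trips offline.
  N2 sheds 210 MW to N22: 210 each.
    N22: 60+210 = 270 > 140
Round 3 — N22 trips offline.
  N22 sheds 270 MW: no online neighbours, lost.
No further trips.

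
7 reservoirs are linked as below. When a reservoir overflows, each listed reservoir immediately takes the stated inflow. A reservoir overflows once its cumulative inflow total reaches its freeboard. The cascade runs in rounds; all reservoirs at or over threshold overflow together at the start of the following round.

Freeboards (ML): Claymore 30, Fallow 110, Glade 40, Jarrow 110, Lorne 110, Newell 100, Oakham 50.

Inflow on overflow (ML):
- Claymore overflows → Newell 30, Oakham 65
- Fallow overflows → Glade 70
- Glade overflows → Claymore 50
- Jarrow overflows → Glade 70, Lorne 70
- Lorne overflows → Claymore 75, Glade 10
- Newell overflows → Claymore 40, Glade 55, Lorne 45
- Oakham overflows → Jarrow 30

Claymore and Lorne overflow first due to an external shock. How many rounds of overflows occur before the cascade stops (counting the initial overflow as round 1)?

Round 1 — Claymore, Lorne overflow (initial).
  Glade: +10 → 10 < 40
  Newell: +30 → 30 < 100
  Oakham: +65 → 65 ≥ 50
Round 2 — Oakham overflows.
  Jarrow: +30 → 30 < 110
No further overflows.

2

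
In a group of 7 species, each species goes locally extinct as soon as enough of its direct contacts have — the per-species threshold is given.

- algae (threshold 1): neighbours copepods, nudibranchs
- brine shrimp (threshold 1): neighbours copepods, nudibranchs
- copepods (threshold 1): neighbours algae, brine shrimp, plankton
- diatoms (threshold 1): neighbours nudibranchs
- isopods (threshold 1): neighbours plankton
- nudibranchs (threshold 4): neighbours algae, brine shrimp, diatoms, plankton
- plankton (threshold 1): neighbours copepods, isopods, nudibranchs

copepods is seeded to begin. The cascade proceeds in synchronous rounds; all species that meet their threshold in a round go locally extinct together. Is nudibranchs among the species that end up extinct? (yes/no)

Round 1 — copepods goes locally extinct (initial).
Round 2 — checking thresholds:
  algae: 1 of 2 neighbours ≥ 1, goes locally extinct.
  brine shrimp: 1 of 2 neighbours ≥ 1, goes locally extinct.
  plankton: 1 of 3 neighbours ≥ 1, goes locally extinct.
Round 3 — checking thresholds:
  isopods: 1 of 1 neighbours ≥ 1, goes locally extinct.
  nudibranchs: 3 of 4 neighbours < 4, holds.
Round 4 — no new extinctions; cascade stops.

no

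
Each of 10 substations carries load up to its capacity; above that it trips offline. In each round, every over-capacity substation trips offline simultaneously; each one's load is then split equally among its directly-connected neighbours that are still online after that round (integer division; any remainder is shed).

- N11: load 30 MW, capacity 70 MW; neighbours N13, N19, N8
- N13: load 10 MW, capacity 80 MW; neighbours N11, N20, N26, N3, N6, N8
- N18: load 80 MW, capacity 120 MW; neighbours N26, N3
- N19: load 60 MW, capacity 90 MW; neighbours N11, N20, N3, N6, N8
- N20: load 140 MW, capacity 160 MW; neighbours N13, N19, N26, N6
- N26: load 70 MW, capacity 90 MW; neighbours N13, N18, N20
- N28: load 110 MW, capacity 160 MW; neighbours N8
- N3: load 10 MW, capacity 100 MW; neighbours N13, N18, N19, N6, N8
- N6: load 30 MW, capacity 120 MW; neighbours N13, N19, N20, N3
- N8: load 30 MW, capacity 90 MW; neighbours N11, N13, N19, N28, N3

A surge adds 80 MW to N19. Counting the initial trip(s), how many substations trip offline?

10

Round 1 — N19 at 140 > 90. N19 trips offline.
  N19 sheds 140 MW to N11, N20, N3, N6, N8: 28 each.
    N11: 30+28 = 58 ≤ 70
    N20: 140+28 = 168 > 160
    N3: 10+28 = 38 ≤ 100
    N6: 30+28 = 58 ≤ 120
    N8: 30+28 = 58 ≤ 90
Round 2 — N20 trips offline.
  N20 sheds 168 MW to N13, N26, N6: 56 each.
    N13: 10+56 = 66 ≤ 80
    N26: 70+56 = 126 > 90
    N6: 58+56 = 114 ≤ 120
Round 3 — N26 trips offline.
  N26 sheds 126 MW to N13, N18: 63 each.
    N13: 66+63 = 129 > 80
    N18: 80+63 = 143 > 120
Round 4 — N13, N18 trip offline.
  N13 sheds 129 MW to N11, N3, N6, N8: 32 each (1 lost).
    N11: 58+32 = 90 > 70
    N3: 38+32 = 70 ≤ 100
    N6: 114+32 = 146 > 120
    N8: 58+32 = 90 ≤ 90
  N18 sheds 143 MW to N3: 143 each.
    N3: 70+143 = 213 > 100
Round 5 — N11, N3, N6 trip offline.
  N11 sheds 90 MW to N8: 90 each.
    N8: 90+90 = 180 > 90
  N3 sheds 213 MW to N8: 213 each.
    N8: 180+213 = 393 > 90
  N6 sheds 146 MW: no online neighbours, lost.
Round 6 — N8 trips offline.
  N8 sheds 393 MW to N28: 393 each.
    N28: 110+393 = 503 > 160
Round 7 — N28 trips offline.
  N28 sheds 503 MW: no online neighbours, lost.
No further trips.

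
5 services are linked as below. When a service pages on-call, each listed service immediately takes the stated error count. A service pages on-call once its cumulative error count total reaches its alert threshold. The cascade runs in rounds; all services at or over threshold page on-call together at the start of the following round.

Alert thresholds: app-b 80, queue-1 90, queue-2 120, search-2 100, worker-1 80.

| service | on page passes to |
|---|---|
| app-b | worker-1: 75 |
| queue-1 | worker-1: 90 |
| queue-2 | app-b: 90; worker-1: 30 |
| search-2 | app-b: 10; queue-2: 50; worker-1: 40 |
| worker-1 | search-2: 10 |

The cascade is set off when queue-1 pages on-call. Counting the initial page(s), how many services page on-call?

Round 1 — queue-1 pages on-call (initial).
  worker-1: +90 → 90 ≥ 80
Round 2 — worker-1 pages on-call.
  search-2: +10 → 10 < 100
No further pages.

2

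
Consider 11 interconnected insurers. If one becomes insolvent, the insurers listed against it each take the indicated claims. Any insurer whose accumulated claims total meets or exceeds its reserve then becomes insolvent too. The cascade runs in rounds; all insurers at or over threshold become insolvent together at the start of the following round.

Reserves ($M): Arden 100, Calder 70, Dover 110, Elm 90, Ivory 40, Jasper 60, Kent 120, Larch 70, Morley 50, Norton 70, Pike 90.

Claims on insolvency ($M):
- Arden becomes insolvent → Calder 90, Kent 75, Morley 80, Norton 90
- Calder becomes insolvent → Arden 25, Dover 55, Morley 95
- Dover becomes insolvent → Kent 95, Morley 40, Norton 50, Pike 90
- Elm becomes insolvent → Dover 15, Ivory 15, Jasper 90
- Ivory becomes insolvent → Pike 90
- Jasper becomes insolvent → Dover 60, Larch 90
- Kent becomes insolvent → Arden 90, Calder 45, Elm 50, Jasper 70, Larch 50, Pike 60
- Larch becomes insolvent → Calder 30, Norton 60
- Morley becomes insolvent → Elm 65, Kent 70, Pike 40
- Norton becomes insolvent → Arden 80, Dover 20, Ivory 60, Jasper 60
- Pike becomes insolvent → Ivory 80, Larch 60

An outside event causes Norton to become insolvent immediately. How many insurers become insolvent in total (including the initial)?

5

Round 1 — Norton becomes insolvent (initial).
  Arden: +80 → 80 < 100
  Dover: +20 → 20 < 110
  Ivory: +60 → 60 ≥ 40
  Jasper: +60 → 60 ≥ 60
Round 2 — Ivory, Jasper become insolvent.
  Dover: +60 → 80 < 110
  Larch: +90 → 90 ≥ 70
  Pike: +90 → 90 ≥ 90
Round 3 — Larch, Pike become insolvent.
  Calder: +30 → 30 < 70
No further insolvencies.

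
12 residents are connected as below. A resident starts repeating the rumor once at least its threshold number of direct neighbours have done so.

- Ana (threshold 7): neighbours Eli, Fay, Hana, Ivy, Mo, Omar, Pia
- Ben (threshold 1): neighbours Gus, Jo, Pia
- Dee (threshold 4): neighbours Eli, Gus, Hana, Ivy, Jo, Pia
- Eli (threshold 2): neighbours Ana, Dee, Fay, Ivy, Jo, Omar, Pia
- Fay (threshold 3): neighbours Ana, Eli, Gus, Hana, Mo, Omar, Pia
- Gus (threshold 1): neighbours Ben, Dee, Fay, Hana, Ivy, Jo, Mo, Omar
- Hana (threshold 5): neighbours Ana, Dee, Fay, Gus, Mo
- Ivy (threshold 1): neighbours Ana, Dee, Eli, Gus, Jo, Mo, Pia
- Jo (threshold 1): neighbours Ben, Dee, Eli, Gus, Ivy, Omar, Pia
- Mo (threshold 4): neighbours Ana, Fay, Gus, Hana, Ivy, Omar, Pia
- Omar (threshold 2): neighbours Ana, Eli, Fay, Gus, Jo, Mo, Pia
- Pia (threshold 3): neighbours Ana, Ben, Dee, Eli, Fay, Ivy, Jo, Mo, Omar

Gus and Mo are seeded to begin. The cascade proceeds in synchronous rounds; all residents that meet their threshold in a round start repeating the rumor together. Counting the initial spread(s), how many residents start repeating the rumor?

10

Round 1 — Gus, Mo start repeating the rumor (initial).
Round 2 — checking thresholds:
  Ana: 1 of 7 neighbours < 7, below threshold.
  Ben: 1 of 3 neighbours ≥ 1, starts repeating the rumor.
  Dee: 1 of 6 neighbours < 4, below threshold.
  Fay: 2 of 7 neighbours < 3, below threshold.
  Hana: 2 of 5 neighbours < 5, below threshold.
  Ivy: 2 of 7 neighbours ≥ 1, starts repeating the rumor.
  Jo: 1 of 7 neighbours ≥ 1, starts repeating the rumor.
  Omar: 2 of 7 neighbours ≥ 2, starts repeating the rumor.
  Pia: 1 of 9 neighbours < 3, below threshold.
Round 3 — checking thresholds:
  Ana: 3 of 7 neighbours < 7, below threshold.
  Dee: 3 of 6 neighbours < 4, below threshold.
  Eli: 3 of 7 neighbours ≥ 2, starts repeating the rumor.
  Fay: 3 of 7 neighbours ≥ 3, starts repeating the rumor.
  Hana: 2 of 5 neighbours < 5, below threshold.
  Pia: 5 of 9 neighbours ≥ 3, starts repeating the rumor.
Round 4 — checking thresholds:
  Ana: 6 of 7 neighbours < 7, below threshold.
  Dee: 5 of 6 neighbours ≥ 4, starts repeating the rumor.
  Hana: 3 of 5 neighbours < 5, below threshold.
Round 5 — no new spreads; cascade stops.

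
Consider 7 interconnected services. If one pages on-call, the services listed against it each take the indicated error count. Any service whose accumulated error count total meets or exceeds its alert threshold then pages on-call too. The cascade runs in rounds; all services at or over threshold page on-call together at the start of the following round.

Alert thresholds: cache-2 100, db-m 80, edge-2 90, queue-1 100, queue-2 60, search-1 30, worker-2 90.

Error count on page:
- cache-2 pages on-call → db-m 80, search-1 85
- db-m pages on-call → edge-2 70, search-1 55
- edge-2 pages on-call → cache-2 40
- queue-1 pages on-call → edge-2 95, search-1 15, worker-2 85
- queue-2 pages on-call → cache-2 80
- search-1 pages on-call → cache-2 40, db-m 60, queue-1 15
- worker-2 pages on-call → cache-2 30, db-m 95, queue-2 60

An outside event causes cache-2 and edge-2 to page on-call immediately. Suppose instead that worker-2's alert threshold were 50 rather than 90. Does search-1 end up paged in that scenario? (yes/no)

yes

With worker-2's alert threshold at 50:
Round 1 — cache-2, edge-2 page on-call (initial).
  db-m: +80 → 80 ≥ 80
  search-1: +85 → 85 ≥ 30
Round 2 — db-m, search-1 page on-call.
  queue-1: +15 → 15 < 100
No further pages.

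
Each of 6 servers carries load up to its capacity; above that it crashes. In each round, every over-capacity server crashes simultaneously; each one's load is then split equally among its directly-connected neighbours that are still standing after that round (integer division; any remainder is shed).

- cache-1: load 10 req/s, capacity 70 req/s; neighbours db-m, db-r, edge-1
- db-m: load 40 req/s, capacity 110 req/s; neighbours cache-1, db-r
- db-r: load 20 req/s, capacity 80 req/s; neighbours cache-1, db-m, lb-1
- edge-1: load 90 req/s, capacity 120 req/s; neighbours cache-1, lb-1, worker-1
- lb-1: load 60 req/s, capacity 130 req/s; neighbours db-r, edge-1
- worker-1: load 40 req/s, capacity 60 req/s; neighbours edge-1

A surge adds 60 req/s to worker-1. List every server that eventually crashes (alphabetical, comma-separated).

cache-1, db-m, db-r, edge-1, lb-1, worker-1

Round 1 — worker-1 at 100 > 60. worker-1 crashes.
  worker-1 sheds 100 req/s to edge-1: 100 each.
    edge-1: 90+100 = 190 > 120
Round 2 — edge-1 crashes.
  edge-1 sheds 190 req/s to cache-1, lb-1: 95 each.
    cache-1: 10+95 = 105 > 70
    lb-1: 60+95 = 155 > 130
Round 3 — cache-1, lb-1 crash.
  cache-1 sheds 105 req/s to db-m, db-r: 52 each (1 lost).
    db-m: 40+52 = 92 ≤ 110
    db-r: 20+52 = 72 ≤ 80
  lb-1 sheds 155 req/s to db-r: 155 each.
    db-r: 72+155 = 227 > 80
Round 4 — db-r crashes.
  db-r sheds 227 req/s to db-m: 227 each.
    db-m: 92+227 = 319 > 110
Round 5 — db-m crashes.
  db-m sheds 319 req/s: no online neighbours, lost.
No further crashes.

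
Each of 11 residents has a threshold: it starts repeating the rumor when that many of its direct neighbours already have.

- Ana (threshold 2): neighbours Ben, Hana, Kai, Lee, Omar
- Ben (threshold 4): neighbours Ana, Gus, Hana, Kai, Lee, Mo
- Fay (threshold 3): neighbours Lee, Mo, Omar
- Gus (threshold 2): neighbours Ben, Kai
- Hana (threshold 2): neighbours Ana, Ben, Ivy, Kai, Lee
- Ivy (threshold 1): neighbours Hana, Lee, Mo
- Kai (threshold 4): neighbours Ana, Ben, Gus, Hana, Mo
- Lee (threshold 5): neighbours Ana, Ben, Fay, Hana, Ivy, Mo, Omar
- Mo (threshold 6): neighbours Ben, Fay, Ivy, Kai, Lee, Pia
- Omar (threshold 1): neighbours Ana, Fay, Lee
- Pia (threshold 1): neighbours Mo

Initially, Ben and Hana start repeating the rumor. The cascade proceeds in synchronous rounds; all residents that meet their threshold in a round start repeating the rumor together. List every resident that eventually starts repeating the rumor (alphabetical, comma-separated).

Ana, Ben, Hana, Ivy, Lee, Omar

Round 1 — Ben, Hana start repeating the rumor (initial).
Round 2 — checking thresholds:
  Ana: 2 of 5 neighbours ≥ 2, starts repeating the rumor.
  Gus: 1 of 2 neighbours < 2, below threshold.
  Ivy: 1 of 3 neighbours ≥ 1, starts repeating the rumor.
  Kai: 2 of 5 neighbours < 4, below threshold.
  Lee: 2 of 7 neighbours < 5, below threshold.
  Mo: 1 of 6 neighbours < 6, below threshold.
Round 3 — checking thresholds:
  Gus: 1 of 2 neighbours < 2, below threshold.
  Kai: 3 of 5 neighbours < 4, below threshold.
  Lee: 4 of 7 neighbours < 5, below threshold.
  Mo: 2 of 6 neighbours < 6, below threshold.
  Omar: 1 of 3 neighbours ≥ 1, starts repeating the rumor.
Round 4 — checking thresholds:
  Fay: 1 of 3 neighbours < 3, below threshold.
  Gus: 1 of 2 neighbours < 2, below threshold.
  Kai: 3 of 5 neighbours < 4, below threshold.
  Lee: 5 of 7 neighbours ≥ 5, starts repeating the rumor.
  Mo: 2 of 6 neighbours < 6, below threshold.
Round 5 — no new spreads; cascade stops.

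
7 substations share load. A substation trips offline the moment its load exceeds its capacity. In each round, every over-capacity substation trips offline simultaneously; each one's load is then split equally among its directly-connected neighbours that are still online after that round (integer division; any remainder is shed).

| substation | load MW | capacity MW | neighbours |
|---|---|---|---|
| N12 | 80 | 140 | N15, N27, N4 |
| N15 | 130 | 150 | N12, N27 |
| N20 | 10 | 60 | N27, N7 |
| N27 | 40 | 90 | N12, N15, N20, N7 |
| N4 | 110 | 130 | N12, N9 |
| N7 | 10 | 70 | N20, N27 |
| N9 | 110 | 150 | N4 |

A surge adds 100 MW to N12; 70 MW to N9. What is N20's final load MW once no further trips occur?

60

Round 1 — N12 at 180 > 140; N9 at 180 > 150. N12, N9 trip offline.
  N12 sheds 180 MW to N15, N27, N4: 60 each.
    N15: 130+60 = 190 > 150
    N27: 40+60 = 100 > 90
    N4: 110+60 = 170 > 130
  N9 sheds 180 MW to N4: 180 each.
    N4: 170+180 = 350 > 130
Round 2 — N15, N27, N4 trip offline.
  N15 sheds 190 MW: no online neighbours, lost.
  N27 sheds 100 MW to N20, N7: 50 each.
    N20: 10+50 = 60 ≤ 60
    N7: 10+50 = 60 ≤ 70
  N4 sheds 350 MW: no online neighbours, lost.
No further trips.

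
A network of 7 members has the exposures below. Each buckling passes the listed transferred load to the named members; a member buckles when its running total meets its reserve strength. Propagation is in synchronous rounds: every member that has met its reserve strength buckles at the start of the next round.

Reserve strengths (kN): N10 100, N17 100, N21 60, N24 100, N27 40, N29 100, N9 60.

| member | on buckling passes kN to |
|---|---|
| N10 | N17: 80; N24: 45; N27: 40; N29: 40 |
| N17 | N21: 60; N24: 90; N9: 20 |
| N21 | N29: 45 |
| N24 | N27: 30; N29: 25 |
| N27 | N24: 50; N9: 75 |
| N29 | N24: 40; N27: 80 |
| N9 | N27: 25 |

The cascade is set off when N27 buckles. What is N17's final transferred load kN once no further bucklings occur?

0

Round 1 — N27 buckles (initial).
  N24: +50 → 50 < 100
  N9: +75 → 75 ≥ 60
Round 2 — N9 buckles.
No further bucklings.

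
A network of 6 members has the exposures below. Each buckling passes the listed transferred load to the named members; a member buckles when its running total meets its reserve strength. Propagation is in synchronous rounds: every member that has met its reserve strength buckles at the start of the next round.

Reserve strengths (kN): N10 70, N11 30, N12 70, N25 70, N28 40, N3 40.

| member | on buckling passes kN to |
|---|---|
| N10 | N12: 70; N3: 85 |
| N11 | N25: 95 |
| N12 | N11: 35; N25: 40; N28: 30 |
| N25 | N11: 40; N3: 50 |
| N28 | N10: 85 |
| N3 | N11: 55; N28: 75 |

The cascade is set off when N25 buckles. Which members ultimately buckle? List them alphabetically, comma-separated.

N10, N11, N12, N25, N28, N3

Round 1 — N25 buckles (initial).
  N11: +40 → 40 ≥ 30
  N3: +50 → 50 ≥ 40
Round 2 — N11, N3 buckle.
  N28: +75 → 75 ≥ 40
Round 3 — N28 buckles.
  N10: +85 → 85 ≥ 70
Round 4 — N10 buckles.
  N12: +70 → 70 ≥ 70
Round 5 — N12 buckles.
No further bucklings.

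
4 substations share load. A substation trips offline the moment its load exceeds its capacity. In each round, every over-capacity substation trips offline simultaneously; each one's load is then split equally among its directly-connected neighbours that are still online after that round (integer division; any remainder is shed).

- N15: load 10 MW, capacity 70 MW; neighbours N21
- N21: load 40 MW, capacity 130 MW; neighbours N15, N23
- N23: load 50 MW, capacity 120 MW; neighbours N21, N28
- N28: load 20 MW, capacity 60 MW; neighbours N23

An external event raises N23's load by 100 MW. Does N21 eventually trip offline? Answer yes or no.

Round 1 — N23 at 150 > 120. N23 trips offline.
  N23 sheds 150 MW to N21, N28: 75 each.
    N21: 40+75 = 115 ≤ 130
    N28: 20+75 = 95 > 60
Round 2 — N28 trips offline.
  N28 sheds 95 MW: no online neighbours, lost.
No further trips.

no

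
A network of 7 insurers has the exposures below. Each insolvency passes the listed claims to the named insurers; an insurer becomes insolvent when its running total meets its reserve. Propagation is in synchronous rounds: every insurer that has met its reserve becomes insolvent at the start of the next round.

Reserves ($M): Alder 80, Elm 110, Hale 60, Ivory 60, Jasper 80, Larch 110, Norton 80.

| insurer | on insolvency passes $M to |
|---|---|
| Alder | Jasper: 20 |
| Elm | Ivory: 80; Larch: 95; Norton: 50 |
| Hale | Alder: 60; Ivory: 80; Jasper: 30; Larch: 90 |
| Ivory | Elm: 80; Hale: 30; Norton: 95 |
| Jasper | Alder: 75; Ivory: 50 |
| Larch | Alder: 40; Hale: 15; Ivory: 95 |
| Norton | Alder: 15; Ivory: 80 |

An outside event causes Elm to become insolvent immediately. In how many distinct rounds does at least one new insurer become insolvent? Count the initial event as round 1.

Round 1 — Elm becomes insolvent (initial).
  Ivory: +80 → 80 ≥ 60
  Larch: +95 → 95 < 110
  Norton: +50 → 50 < 80
Round 2 — Ivory becomes insolvent.
  Hale: +30 → 30 < 60
  Norton: +95 → 145 ≥ 80
Round 3 — Norton becomes insolvent.
  Alder: +15 → 15 < 80
No further insolvencies.

3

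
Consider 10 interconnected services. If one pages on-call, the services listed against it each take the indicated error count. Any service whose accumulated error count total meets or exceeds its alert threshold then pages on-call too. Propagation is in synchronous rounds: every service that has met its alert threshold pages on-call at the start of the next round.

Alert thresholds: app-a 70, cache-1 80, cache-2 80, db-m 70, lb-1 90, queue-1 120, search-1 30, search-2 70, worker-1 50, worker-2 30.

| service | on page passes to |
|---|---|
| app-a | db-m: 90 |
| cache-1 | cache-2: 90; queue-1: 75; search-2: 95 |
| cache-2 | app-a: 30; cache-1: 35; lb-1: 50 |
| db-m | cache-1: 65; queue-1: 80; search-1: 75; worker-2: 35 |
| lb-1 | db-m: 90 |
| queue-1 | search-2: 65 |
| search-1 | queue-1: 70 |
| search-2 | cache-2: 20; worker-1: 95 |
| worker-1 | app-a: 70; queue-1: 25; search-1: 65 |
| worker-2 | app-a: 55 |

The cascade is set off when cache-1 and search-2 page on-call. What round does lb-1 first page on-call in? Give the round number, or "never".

Round 1 — cache-1, search-2 page on-call (initial).
  cache-2: +90+20 → 110 ≥ 80
  queue-1: +75 → 75 < 120
  worker-1: +95 → 95 ≥ 50
Round 2 — cache-2, worker-1 page on-call.
  app-a: +30+70 → 100 ≥ 70
  lb-1: +50 → 50 < 90
  queue-1: +25 → 100 < 120
  search-1: +65 → 65 ≥ 30
Round 3 — app-a, search-1 page on-call.
  db-m: +90 → 90 ≥ 70
  queue-1: +70 → 170 ≥ 120
Round 4 — db-m, queue-1 page on-call.
  worker-2: +35 → 35 ≥ 30
Round 5 — worker-2 pages on-call.
No further pages.

never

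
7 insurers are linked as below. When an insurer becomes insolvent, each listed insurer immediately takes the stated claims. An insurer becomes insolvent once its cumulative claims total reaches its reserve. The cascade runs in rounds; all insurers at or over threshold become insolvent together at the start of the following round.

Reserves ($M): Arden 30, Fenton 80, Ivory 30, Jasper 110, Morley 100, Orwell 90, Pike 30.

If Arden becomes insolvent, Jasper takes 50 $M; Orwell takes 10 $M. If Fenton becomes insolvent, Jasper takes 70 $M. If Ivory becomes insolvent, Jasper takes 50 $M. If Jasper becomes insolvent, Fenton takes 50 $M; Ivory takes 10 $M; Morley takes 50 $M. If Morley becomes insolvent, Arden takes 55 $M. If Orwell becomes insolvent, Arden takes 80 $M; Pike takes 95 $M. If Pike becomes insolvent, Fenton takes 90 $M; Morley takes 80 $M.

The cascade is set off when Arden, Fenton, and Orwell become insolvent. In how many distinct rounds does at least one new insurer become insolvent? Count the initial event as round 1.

Round 1 — Arden, Fenton, Orwell become insolvent (initial).
  Jasper: +50+70 → 120 ≥ 110
  Pike: +95 → 95 ≥ 30
Round 2 — Jasper, Pike become insolvent.
  Ivory: +10 → 10 < 30
  Morley: +50+80 → 130 ≥ 100
Round 3 — Morley becomes insolvent.
No further insolvencies.

3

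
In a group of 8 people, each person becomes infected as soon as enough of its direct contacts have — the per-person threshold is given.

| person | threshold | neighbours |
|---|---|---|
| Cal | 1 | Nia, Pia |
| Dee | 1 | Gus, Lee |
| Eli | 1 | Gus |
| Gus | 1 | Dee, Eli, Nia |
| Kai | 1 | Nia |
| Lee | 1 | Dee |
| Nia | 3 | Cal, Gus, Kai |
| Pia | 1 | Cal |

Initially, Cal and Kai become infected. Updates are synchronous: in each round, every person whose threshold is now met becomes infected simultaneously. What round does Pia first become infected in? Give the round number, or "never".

Round 1 — Cal, Kai become infected (initial).
Round 2 — checking thresholds:
  Nia: 2 of 3 neighbours < 3, holds.
  Pia: 1 of 1 neighbours ≥ 1, becomes infected.
Round 3 — no new infections; cascade stops.

2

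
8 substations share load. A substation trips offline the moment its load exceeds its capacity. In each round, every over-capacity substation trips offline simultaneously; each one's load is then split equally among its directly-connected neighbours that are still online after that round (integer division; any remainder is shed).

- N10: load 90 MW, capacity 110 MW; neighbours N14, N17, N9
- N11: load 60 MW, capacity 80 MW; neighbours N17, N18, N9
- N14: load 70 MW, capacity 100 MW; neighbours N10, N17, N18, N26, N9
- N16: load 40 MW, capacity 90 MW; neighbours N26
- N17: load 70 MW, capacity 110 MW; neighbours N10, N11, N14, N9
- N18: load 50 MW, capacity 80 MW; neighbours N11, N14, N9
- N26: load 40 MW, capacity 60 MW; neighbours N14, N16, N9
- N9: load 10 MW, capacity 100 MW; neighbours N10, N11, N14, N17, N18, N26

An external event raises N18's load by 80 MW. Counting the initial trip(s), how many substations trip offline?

Round 1 — N18 at 130 > 80. N18 trips offline.
  N18 sheds 130 MW to N11, N14, N9: 43 each (1 lost).
    N11: 60+43 = 103 > 80
    N14: 70+43 = 113 > 100
    N9: 10+43 = 53 ≤ 100
Round 2 — N11, N14 trip offline.
  N11 sheds 103 MW to N17, N9: 51 each (1 lost).
    N17: 70+51 = 121 > 110
    N9: 53+51 = 104 > 100
  N14 sheds 113 MW to N10, N17, N26, N9: 28 each (1 lost).
    N10: 90+28 = 118 > 110
    N17: 121+28 = 149 > 110
    N26: 40+28 = 68 > 60
    N9: 104+28 = 132 > 100
Round 3 — N10, N17, N26, N9 trip offline.
  N10 sheds 118 MW: no online neighbours, lost.
  N17 sheds 149 MW: no online neighbours, lost.
  N26 sheds 68 MW to N16: 68 each.
    N16: 40+68 = 108 > 90
  N9 sheds 132 MW: no online neighbours, lost.
Round 4 — N16 trips offline.
  N16 sheds 108 MW: no online neighbours, lost.
No further trips.

8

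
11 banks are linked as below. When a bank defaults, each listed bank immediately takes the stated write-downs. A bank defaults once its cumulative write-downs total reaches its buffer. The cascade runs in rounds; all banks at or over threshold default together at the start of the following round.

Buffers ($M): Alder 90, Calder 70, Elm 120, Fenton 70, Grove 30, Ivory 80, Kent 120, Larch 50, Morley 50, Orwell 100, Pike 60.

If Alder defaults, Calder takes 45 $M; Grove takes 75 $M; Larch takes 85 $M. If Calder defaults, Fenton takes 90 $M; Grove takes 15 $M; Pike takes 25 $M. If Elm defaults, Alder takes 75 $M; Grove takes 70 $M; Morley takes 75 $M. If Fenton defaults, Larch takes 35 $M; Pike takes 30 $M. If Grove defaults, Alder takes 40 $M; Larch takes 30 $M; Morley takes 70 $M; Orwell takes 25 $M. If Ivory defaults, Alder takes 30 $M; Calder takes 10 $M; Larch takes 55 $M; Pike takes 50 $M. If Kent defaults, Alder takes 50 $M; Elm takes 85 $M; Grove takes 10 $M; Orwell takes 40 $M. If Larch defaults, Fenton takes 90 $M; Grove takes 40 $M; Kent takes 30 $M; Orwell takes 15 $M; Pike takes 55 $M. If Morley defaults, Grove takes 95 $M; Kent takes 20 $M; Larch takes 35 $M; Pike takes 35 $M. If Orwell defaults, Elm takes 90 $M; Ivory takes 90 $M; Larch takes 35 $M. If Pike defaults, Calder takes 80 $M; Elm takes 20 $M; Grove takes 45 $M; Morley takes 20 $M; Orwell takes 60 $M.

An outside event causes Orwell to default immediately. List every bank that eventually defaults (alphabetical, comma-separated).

Calder, Fenton, Grove, Ivory, Larch, Morley, Orwell, Pike

Round 1 — Orwell defaults (initial).
  Elm: +90 → 90 < 120
  Ivory: +90 → 90 ≥ 80
  Larch: +35 → 35 < 50
Round 2 — Ivory defaults.
  Alder: +30 → 30 < 90
  Calder: +10 → 10 < 70
  Larch: +55 → 90 ≥ 50
  Pike: +50 → 50 < 60
Round 3 — Larch defaults.
  Fenton: +90 → 90 ≥ 70
  Grove: +40 → 40 ≥ 30
  Kent: +30 → 30 < 120
  Pike: +55 → 105 ≥ 60
Round 4 — Fenton, Grove, Pike default.
  Alder: +40 → 70 < 90
  Calder: +80 → 90 ≥ 70
  Elm: +20 → 110 < 120
  Morley: +70+20 → 90 ≥ 50
Round 5 — Calder, Morley default.
  Kent: +20 → 50 < 120
No further defaults.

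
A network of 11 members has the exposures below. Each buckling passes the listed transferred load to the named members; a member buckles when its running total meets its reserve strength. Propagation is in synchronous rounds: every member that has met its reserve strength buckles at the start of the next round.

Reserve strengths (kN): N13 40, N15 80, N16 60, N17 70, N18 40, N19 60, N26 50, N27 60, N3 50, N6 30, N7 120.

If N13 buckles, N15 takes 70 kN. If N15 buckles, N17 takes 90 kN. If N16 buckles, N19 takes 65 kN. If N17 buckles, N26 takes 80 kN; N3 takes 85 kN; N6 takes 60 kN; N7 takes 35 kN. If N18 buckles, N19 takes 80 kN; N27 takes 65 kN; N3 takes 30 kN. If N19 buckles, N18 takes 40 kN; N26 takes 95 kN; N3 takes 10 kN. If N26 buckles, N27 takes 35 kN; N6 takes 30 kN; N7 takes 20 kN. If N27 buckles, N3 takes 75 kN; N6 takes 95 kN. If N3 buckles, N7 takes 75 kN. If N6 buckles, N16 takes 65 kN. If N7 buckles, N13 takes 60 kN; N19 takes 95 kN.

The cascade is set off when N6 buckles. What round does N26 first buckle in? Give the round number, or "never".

4

Round 1 — N6 buckles (initial).
  N16: +65 → 65 ≥ 60
Round 2 — N16 buckles.
  N19: +65 → 65 ≥ 60
Round 3 — N19 buckles.
  N18: +40 → 40 ≥ 40
  N26: +95 → 95 ≥ 50
  N3: +10 → 10 < 50
Round 4 — N18, N26 buckle.
  N27: +65+35 → 100 ≥ 60
  N3: +30 → 40 < 50
  N7: +20 → 20 < 120
Round 5 — N27 buckles.
  N3: +75 → 115 ≥ 50
Round 6 — N3 buckles.
  N7: +75 → 95 < 120
No further bucklings.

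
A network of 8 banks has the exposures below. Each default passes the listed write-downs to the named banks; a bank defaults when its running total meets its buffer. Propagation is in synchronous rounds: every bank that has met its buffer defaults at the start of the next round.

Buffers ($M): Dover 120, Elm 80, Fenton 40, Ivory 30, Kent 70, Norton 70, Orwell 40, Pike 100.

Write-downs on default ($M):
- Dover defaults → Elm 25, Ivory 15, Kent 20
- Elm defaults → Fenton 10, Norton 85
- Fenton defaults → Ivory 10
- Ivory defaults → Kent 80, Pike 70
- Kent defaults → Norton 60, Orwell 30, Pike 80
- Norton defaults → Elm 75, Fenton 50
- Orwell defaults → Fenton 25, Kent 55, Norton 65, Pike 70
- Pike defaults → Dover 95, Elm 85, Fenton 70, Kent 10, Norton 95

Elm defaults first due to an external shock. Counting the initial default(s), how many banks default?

Round 1 — Elm defaults (initial).
  Fenton: +10 → 10 < 40
  Norton: +85 → 85 ≥ 70
Round 2 — Norton defaults.
  Fenton: +50 → 60 ≥ 40
Round 3 — Fenton defaults.
  Ivory: +10 → 10 < 30
No further defaults.

3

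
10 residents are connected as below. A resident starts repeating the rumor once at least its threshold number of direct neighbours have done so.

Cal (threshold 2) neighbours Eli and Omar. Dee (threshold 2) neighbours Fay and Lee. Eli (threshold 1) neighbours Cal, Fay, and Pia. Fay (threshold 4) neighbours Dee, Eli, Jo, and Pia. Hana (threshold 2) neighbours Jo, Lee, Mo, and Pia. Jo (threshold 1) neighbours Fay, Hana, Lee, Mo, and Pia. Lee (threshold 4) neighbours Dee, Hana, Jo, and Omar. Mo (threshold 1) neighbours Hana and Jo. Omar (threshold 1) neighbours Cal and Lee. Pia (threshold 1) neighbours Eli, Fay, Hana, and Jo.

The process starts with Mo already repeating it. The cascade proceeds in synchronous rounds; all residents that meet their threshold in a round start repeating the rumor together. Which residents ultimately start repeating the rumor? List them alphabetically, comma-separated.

Eli, Hana, Jo, Mo, Pia

Round 1 — Mo starts repeating the rumor (initial).
Round 2 — checking thresholds:
  Hana: 1 of 4 neighbours < 2, below threshold.
  Jo: 1 of 5 neighbours ≥ 1, starts repeating the rumor.
Round 3 — checking thresholds:
  Fay: 1 of 4 neighbours < 4, below threshold.
  Hana: 2 of 4 neighbours ≥ 2, starts repeating the rumor.
  Lee: 1 of 4 neighbours < 4, below threshold.
  Pia: 1 of 4 neighbours ≥ 1, starts repeating the rumor.
Round 4 — checking thresholds:
  Eli: 1 of 3 neighbours ≥ 1, starts repeating the rumor.
  Fay: 2 of 4 neighbours < 4, below threshold.
  Lee: 2 of 4 neighbours < 4, below threshold.
Round 5 — no new spreads; cascade stops.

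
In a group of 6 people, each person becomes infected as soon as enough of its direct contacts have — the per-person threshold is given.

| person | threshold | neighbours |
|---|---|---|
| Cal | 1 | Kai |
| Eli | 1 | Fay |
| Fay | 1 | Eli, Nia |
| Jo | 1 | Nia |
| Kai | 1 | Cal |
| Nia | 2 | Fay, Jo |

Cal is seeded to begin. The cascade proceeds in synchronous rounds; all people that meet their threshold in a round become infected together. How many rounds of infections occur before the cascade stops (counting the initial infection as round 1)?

Round 1 — Cal becomes infected (initial).
Round 2 — checking thresholds:
  Kai: 1 of 1 neighbours ≥ 1, becomes infected.
Round 3 — no new infections; cascade stops.

2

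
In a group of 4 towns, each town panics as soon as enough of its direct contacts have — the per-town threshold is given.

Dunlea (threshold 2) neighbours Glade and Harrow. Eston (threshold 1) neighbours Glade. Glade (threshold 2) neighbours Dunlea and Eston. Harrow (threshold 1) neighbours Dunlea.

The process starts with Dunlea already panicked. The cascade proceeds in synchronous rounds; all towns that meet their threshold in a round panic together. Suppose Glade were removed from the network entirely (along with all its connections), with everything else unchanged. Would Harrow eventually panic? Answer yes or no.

With Glade removed:
Round 1 — Dunlea panics (initial).
Round 2 — checking thresholds:
  Harrow: 1 of 1 neighbours ≥ 1, panics.
Round 3 — no new panics; cascade stops.

yes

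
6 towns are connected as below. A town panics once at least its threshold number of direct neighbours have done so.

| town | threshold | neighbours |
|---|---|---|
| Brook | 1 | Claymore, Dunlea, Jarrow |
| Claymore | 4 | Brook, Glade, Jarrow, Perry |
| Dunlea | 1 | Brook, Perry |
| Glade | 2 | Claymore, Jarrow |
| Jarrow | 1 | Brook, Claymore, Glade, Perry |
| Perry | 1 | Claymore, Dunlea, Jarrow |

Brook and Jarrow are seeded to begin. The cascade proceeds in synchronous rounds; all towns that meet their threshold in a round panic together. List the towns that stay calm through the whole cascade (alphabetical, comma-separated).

Claymore, Glade

Round 1 — Brook, Jarrow panic (initial).
Round 2 — checking thresholds:
  Claymore: 2 of 4 neighbours < 4, below threshold.
  Dunlea: 1 of 2 neighbours ≥ 1, panics.
  Glade: 1 of 2 neighbours < 2, below threshold.
  Perry: 1 of 3 neighbours ≥ 1, panics.
Round 3 — no new panics; cascade stops.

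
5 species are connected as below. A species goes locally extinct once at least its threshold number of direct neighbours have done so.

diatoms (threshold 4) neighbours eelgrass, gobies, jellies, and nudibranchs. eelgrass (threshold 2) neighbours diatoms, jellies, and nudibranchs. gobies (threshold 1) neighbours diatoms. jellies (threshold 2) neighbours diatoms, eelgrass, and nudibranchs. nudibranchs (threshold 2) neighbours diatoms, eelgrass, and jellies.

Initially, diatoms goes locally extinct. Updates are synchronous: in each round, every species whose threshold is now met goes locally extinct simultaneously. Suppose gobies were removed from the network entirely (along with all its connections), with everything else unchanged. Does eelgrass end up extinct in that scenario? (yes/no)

no

With gobies removed:
Round 1 — diatoms goes locally extinct (initial).
Round 2 — no new extinctions; cascade stops.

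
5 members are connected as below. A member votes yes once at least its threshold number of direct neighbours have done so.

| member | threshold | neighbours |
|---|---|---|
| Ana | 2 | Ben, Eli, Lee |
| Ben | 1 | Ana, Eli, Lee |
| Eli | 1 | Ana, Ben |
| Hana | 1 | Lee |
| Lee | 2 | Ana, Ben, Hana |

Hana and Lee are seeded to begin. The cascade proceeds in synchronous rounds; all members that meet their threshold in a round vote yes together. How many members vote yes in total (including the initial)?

5

Round 1 — Hana, Lee vote yes (initial).
Round 2 — checking thresholds:
  Ana: 1 of 3 neighbours < 2, below threshold.
  Ben: 1 of 3 neighbours ≥ 1, votes yes.
Round 3 — checking thresholds:
  Ana: 2 of 3 neighbours ≥ 2, votes yes.
  Eli: 1 of 2 neighbours ≥ 1, votes yes.
Round 4 — no new yes votes; cascade stops.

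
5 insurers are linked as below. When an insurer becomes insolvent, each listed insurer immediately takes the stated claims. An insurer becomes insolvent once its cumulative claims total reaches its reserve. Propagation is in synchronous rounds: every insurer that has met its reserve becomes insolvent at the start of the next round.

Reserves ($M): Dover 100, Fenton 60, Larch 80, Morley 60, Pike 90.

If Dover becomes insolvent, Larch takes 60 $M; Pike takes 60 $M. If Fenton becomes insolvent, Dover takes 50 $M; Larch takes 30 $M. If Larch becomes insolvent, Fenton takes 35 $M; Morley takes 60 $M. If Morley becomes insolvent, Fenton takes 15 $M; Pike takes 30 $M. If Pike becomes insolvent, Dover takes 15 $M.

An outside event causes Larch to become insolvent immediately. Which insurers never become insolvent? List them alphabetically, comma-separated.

Dover, Fenton, Pike

Round 1 — Larch becomes insolvent (initial).
  Fenton: +35 → 35 < 60
  Morley: +60 → 60 ≥ 60
Round 2 — Morley becomes insolvent.
  Fenton: +15 → 50 < 60
  Pike: +30 → 30 < 90
No further insolvencies.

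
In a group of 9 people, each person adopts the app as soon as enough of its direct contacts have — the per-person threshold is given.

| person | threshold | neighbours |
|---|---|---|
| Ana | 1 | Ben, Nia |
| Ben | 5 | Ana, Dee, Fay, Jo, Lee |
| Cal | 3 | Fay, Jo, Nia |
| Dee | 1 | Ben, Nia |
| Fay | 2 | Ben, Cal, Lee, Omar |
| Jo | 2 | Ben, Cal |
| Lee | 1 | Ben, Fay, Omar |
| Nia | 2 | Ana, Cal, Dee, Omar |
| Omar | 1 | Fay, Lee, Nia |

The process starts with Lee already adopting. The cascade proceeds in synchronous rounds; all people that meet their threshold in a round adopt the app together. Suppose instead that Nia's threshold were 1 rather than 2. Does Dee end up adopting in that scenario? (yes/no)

With Nia's threshold at 1:
Round 1 — Lee adopts the app (initial).
Round 2 — checking thresholds:
  Ben: 1 of 5 neighbours < 5, holds.
  Fay: 1 of 4 neighbours < 2, holds.
  Omar: 1 of 3 neighbours ≥ 1, adopts the app.
Round 3 — checking thresholds:
  Ben: 1 of 5 neighbours < 5, holds.
  Fay: 2 of 4 neighbours ≥ 2, adopts the app.
  Nia: 1 of 4 neighbours ≥ 1, adopts the app.
Round 4 — checking thresholds:
  Ana: 1 of 2 neighbours ≥ 1, adopts the app.
  Ben: 2 of 5 neighbours < 5, holds.
  Cal: 2 of 3 neighbours < 3, holds.
  Dee: 1 of 2 neighbours ≥ 1, adopts the app.
Round 5 — no new adoptions; cascade stops.

yes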